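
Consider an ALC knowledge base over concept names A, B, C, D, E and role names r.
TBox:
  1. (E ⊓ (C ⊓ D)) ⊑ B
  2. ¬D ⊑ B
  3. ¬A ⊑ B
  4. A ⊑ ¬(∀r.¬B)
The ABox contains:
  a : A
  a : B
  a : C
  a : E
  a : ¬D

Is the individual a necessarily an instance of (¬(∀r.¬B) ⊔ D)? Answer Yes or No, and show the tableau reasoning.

1. a : (¬(∀r.¬B) ⊔ D)?  L(a) = {A, B, C, E, ¬D} ∪ {(∀r.¬B ⊓ ¬D)}
   clash {B, ¬B} at an ∃-successor — a ∈ (¬(∀r.¬B) ⊔ D)
2. Hence a : (¬(∀r.¬B) ⊔ D): entailed.

Yes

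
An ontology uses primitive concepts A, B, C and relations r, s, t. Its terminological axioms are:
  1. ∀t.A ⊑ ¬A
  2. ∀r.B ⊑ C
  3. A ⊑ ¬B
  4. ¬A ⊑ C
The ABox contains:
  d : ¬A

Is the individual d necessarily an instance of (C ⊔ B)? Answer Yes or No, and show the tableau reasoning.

1. d : (C ⊔ B)?  L(d) = {¬A} ∪ {(¬C ⊓ ¬B)}
   clash {C, ¬C} at d — d ∈ (C ⊔ B)
2. Hence d : (C ⊔ B): entailed.

Yes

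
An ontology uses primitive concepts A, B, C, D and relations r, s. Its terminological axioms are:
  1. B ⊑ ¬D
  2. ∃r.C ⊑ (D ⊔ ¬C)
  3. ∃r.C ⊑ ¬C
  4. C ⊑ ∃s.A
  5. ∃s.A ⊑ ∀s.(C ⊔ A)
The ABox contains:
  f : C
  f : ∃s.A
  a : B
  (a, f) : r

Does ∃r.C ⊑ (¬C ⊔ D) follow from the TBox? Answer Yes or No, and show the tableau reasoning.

1. ∃r.C ⊑ (¬C ⊔ D)  ⇔  (∃r.C ⊓ (C ⊓ ¬D)) unsat w.r.t. T
   all branches close; clash {C, ¬C} at x₀
2. Hence ∃r.C ⊑ (¬C ⊔ D): entailed.

Yes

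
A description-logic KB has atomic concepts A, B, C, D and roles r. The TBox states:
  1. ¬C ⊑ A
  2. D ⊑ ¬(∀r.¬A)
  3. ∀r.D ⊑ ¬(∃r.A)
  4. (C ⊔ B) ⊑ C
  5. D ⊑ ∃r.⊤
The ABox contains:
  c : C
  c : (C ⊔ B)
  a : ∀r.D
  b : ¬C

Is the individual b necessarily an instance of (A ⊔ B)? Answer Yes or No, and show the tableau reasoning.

1. b : (A ⊔ B)?  L(b) = {¬C} ∪ {(¬A ⊓ ¬B)}
   clash {A, ¬A} at b — b ∈ (A ⊔ B)
2. Hence b : (A ⊔ B): entailed.

Yes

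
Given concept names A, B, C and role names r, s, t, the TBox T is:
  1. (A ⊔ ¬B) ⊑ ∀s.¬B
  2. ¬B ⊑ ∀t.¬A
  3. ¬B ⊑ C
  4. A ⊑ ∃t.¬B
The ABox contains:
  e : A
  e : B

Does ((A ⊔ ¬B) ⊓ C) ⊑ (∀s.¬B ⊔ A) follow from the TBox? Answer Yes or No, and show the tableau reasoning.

1. ((A ⊔ ¬B) ⊓ C) ⊑ (∀s.¬B ⊔ A)  ⇔  (((A ⊔ ¬B) ⊓ C) ⊓ (∃s.B ⊓ ¬A)) unsat w.r.t. T
   all branches close; clash {B, ¬B} at an ∃-successor
2. Hence ((A ⊔ ¬B) ⊓ C) ⊑ (∀s.¬B ⊔ A): entailed.

Yes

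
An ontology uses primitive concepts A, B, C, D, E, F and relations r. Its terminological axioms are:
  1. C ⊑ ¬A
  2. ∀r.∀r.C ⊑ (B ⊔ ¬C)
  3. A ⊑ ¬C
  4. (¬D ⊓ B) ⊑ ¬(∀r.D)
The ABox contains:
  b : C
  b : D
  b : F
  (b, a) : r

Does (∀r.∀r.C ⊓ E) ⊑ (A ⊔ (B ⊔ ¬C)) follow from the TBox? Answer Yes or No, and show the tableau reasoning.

1. (∀r.∀r.C ⊓ E) ⊑ (A ⊔ (B ⊔ ¬C))  ⇔  ((∀r.∀r.C ⊓ E) ⊓ (¬A ⊓ (¬B ⊓ C))) unsat w.r.t. T
   all branches close; clash {C, ¬C} at x₀
2. Hence (∀r.∀r.C ⊓ E) ⊑ (A ⊔ (B ⊔ ¬C)): entailed.

Yes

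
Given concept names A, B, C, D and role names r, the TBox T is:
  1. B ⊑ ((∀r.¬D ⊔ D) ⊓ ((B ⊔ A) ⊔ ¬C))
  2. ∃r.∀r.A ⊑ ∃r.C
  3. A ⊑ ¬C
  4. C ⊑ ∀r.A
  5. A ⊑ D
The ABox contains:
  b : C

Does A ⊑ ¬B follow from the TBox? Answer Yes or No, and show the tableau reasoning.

1. A ⊑ ¬B  ⇔  (A ⊓ B) unsat w.r.t. T
   apply at x₀: B⊑((∀r.¬D ⊔ D) ⊓ ((B ⊔ A) ⊔ ¬C)); A⊑¬C; A⊑D
   open: L(x₀) ⊇ {A, B, D, ¬C, ∀r.∃r.¬A}
2. Hence A ⊑ ¬B: not entailed.

No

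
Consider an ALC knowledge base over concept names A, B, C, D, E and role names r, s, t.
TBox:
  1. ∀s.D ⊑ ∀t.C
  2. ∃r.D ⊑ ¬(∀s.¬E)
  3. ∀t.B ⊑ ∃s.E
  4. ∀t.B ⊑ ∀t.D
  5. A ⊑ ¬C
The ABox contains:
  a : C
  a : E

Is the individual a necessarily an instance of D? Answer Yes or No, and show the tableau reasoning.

1. a : D?  L(a) = {C, E} ∪ {¬D}
   open: L(a) ⊇ {C, E, ¬A, ¬D, ∀r.¬D, …} (+ ∃-successors) — a ∉ D possible
2. Hence a : D: not entailed.

No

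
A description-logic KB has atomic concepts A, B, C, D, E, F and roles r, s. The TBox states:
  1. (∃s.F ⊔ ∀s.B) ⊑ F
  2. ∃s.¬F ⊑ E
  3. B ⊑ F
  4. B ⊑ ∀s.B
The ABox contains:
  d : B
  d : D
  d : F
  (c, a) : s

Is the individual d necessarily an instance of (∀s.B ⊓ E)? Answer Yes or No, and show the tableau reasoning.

No

1. d : (∀s.B ⊓ E)?  L(d) = {B, D, F} ∪ {(∃s.¬B ⊔ ¬E)}
   apply at d: B⊑∀s.B
   open: L(d) ⊇ {B, D, F, ¬E, ∀s.B, …} — d ∉ (∀s.B ⊓ E) possible
2. Hence d : (∀s.B ⊓ E): not entailed.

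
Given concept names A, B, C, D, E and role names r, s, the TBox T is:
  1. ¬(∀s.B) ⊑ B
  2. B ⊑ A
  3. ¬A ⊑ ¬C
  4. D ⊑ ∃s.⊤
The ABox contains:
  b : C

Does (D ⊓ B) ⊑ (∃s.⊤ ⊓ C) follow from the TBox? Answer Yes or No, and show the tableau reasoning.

No

1. (D ⊓ B) ⊑ (∃s.⊤ ⊓ C)  ⇔  ((D ⊓ B) ⊓ (∀s.⊥ ⊔ ¬C)) unsat w.r.t. T
   apply at x₀: B⊑A; D⊑∃s.⊤
   open: L(x₀) ⊇ {A, B, D, ¬C, ∃s.⊤} (+ ∃-successors)
2. Hence (D ⊓ B) ⊑ (∃s.⊤ ⊓ C): not entailed.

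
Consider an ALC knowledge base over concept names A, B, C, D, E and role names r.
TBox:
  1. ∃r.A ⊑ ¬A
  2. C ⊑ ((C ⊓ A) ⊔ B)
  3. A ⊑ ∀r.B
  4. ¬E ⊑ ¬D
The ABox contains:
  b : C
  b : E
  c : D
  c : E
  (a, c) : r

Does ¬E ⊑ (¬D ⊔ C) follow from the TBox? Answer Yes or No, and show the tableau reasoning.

Yes

1. ¬E ⊑ (¬D ⊔ C)  ⇔  (¬E ⊓ (D ⊓ ¬C)) unsat w.r.t. T
   all branches close; clash {D, ¬D} at x₀
2. Hence ¬E ⊑ (¬D ⊔ C): entailed.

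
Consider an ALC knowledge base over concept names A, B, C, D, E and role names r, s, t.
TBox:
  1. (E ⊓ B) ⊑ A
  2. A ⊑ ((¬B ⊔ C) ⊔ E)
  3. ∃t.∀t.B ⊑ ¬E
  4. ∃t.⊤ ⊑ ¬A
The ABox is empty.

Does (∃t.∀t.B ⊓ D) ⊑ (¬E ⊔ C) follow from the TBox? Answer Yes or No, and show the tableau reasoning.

Yes

1. (∃t.∀t.B ⊓ D) ⊑ (¬E ⊔ C)  ⇔  ((∃t.∀t.B ⊓ D) ⊓ (E ⊓ ¬C)) unsat w.r.t. T
   all branches close; clash {A, ¬A} at x₀
2. Hence (∃t.∀t.B ⊓ D) ⊑ (¬E ⊔ C): entailed.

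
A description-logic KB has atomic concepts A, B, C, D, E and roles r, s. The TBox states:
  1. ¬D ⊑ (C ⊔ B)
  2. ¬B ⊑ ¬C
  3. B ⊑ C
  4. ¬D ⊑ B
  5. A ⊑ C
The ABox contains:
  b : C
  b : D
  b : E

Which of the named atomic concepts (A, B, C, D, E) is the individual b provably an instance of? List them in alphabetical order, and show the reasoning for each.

1. b : A?  L(b) = {C, D, E} ∪ {¬A}
   open: L(b) ⊇ {B, C, D, E, ¬A} — b ∉ A possible
2. b : B?  L(b) = {C, D, E} ∪ {¬B}
   clash {C, ¬C} at b — b ∈ B
3. b : C?  L(b) = {C, D, E} ∪ {¬C}
   clash {C, ¬C} at b — b ∈ C
4. b : D?  L(b) = {C, D, E} ∪ {¬D}
   clash {D, ¬D} at b — b ∈ D
5. b : E?  L(b) = {C, D, E} ∪ {¬E}
   clash {E, ¬E} at b — b ∈ E
6. Entailed for b: {B, C, D, E}

{B, C, D, E}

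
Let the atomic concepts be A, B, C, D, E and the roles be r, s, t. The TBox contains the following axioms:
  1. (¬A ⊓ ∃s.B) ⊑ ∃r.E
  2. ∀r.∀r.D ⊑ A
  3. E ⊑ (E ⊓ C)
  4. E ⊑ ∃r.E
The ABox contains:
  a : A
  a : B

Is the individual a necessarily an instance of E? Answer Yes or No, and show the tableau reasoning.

1. a : E?  L(a) = {A, B} ∪ {¬E}
   open: L(a) ⊇ {A, B, ¬E} — a ∉ E possible
2. Hence a : E: not entailed.

No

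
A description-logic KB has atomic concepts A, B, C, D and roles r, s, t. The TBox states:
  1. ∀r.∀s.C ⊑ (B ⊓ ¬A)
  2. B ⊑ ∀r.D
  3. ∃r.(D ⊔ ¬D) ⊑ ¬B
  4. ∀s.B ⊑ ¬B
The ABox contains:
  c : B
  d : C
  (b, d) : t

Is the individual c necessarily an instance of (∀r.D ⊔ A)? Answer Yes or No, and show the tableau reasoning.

Yes

1. c : (∀r.D ⊔ A)?  L(c) = {B} ∪ {(∃r.¬D ⊓ ¬A)}
   clash {B, ¬B} at c — c ∈ (∀r.D ⊔ A)
2. Hence c : (∀r.D ⊔ A): entailed.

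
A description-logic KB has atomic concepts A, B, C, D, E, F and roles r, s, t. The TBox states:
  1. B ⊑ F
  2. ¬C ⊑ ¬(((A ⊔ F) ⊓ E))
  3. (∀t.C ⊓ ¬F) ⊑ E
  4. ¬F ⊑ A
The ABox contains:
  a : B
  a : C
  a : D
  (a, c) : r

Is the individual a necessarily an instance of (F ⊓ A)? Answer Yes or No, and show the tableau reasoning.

No

1. a : (F ⊓ A)?  L(a) = {B, C, D} ∪ {(¬F ⊔ ¬A)}
   apply at a: B⊑F
   open: L(a) ⊇ {B, C, D, F, ¬A} — a ∉ (F ⊓ A) possible
2. Hence a : (F ⊓ A): not entailed.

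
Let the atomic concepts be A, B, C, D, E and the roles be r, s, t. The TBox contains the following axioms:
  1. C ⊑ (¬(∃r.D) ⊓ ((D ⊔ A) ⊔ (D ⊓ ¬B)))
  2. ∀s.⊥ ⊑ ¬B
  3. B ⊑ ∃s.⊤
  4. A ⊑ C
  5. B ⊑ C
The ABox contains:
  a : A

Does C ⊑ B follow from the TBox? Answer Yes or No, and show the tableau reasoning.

1. C ⊑ B  ⇔  (C ⊓ ¬B) unsat w.r.t. T
   apply at x₀: C⊑(¬(∃r.D) ⊓ ((D ⊔ A) ⊔ (D ⊓ ¬B)))
   open: L(x₀) ⊇ {C, D, ¬B, ∀r.¬D}
2. Hence C ⊑ B: not entailed.

No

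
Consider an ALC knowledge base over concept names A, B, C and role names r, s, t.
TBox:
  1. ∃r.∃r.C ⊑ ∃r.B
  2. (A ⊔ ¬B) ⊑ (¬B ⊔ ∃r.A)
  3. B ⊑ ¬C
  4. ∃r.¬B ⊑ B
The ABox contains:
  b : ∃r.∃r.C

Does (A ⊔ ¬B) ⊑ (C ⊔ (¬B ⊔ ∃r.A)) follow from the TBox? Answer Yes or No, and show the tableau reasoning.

1. (A ⊔ ¬B) ⊑ (C ⊔ (¬B ⊔ ∃r.A))  ⇔  ((A ⊔ ¬B) ⊓ (¬C ⊓ (B ⊓ ∀r.¬A))) unsat w.r.t. T
   all branches close; clash {B, ¬B} at x₀
2. Hence (A ⊔ ¬B) ⊑ (C ⊔ (¬B ⊔ ∃r.A)): entailed.

Yes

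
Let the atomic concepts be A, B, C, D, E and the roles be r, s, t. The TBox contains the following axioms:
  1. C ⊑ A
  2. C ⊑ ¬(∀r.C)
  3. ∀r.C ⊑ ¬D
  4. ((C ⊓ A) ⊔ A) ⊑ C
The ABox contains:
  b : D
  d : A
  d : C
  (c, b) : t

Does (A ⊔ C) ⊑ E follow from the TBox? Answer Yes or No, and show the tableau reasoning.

No

1. (A ⊔ C) ⊑ E  ⇔  ((A ⊔ C) ⊓ ¬E) unsat w.r.t. T
   open: L(x₀) ⊇ {A, C, ¬E, ∃r.¬C} (+ ∃-successors)
2. Hence (A ⊔ C) ⊑ E: not entailed.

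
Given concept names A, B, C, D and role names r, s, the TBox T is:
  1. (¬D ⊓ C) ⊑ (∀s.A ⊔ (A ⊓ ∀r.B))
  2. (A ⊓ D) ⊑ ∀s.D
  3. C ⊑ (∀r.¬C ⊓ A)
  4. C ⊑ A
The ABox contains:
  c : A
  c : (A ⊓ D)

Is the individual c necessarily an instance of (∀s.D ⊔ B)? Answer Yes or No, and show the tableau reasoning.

1. c : (∀s.D ⊔ B)?  L(c) = {A, (A ⊓ D)} ∪ {(∃s.¬D ⊓ ¬B)}
   clash {D, ¬D} at an ∃-successor — c ∈ (∀s.D ⊔ B)
2. Hence c : (∀s.D ⊔ B): entailed.

Yes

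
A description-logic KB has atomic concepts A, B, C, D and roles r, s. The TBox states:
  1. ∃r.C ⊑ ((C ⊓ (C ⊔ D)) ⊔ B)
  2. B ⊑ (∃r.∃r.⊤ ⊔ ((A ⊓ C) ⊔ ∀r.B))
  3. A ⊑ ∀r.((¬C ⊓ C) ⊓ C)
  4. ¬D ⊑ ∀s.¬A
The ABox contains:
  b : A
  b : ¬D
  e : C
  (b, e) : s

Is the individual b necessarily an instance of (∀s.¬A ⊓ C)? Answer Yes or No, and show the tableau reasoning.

No

1. b : (∀s.¬A ⊓ C)?  L(b) = {A, ¬D} ∪ {(∃s.A ⊔ ¬C)}
   apply at b: A⊑∀r.((¬C ⊓ C) ⊓ C); ¬D⊑∀s.¬A
   open: L(b) ⊇ {A, ¬B, ¬C, ¬D, ∀r.((¬C ⊓ C) ⊓ C), …} — b ∉ (∀s.¬A ⊓ C) possible
2. Hence b : (∀s.¬A ⊓ C): not entailed.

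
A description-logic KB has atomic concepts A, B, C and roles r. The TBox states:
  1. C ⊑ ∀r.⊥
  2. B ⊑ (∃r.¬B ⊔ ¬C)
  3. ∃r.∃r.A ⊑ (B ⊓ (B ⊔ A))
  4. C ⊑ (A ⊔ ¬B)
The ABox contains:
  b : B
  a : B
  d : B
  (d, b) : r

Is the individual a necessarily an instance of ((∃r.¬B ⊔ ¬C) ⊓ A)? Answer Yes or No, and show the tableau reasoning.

1. a : ((∃r.¬B ⊔ ¬C) ⊓ A)?  L(a) = {B} ∪ {((∀r.B ⊓ C) ⊔ ¬A)}
   apply at a: B⊑(∃r.¬B ⊔ ¬C)
   open: L(a) ⊇ {B, ¬A, ¬C, ∀r.∀r.¬A} — a ∉ ((∃r.¬B ⊔ ¬C) ⊓ A) possible
2. Hence a : ((∃r.¬B ⊔ ¬C) ⊓ A): not entailed.

No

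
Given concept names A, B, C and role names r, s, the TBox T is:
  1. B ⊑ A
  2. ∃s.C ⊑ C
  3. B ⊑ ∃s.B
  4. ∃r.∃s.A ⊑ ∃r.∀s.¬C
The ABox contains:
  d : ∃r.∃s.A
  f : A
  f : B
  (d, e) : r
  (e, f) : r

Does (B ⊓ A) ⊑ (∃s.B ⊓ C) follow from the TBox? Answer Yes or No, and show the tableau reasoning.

1. (B ⊓ A) ⊑ (∃s.B ⊓ C)  ⇔  ((B ⊓ A) ⊓ (∀s.¬B ⊔ ¬C)) unsat w.r.t. T
   apply at x₀: B⊑∃s.B
   open: L(x₀) ⊇ {A, B, ¬C, ∀r.∀s.¬A, ∀s.¬C, …} (+ ∃-successors)
2. Hence (B ⊓ A) ⊑ (∃s.B ⊓ C): not entailed.

No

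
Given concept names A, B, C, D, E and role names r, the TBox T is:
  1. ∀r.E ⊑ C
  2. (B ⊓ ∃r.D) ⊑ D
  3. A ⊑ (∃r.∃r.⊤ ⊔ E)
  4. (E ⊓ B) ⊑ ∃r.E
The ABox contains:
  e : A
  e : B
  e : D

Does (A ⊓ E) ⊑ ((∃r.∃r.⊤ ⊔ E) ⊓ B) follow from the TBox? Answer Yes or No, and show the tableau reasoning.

No

1. (A ⊓ E) ⊑ ((∃r.∃r.⊤ ⊔ E) ⊓ B)  ⇔  ((A ⊓ E) ⊓ ((∀r.∀r.⊥ ⊓ ¬E) ⊔ ¬B)) unsat w.r.t. T
   apply at x₀: A⊑(∃r.∃r.⊤ ⊔ E)
   open: L(x₀) ⊇ {A, E, ¬B, ∃r.¬E} (+ ∃-successors)
2. Hence (A ⊓ E) ⊑ ((∃r.∃r.⊤ ⊔ E) ⊓ B): not entailed.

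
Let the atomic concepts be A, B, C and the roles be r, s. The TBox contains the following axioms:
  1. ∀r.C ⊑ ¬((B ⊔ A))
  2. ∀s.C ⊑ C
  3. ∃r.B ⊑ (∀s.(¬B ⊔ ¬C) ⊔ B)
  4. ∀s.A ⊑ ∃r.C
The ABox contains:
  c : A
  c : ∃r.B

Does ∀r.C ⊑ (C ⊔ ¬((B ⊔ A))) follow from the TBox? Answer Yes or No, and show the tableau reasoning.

1. ∀r.C ⊑ (C ⊔ ¬((B ⊔ A)))  ⇔  (∀r.C ⊓ (¬C ⊓ (B ⊔ A))) unsat w.r.t. T
   all branches close; clash {A, ¬A} at x₀
2. Hence ∀r.C ⊑ (C ⊔ ¬((B ⊔ A))): entailed.

Yes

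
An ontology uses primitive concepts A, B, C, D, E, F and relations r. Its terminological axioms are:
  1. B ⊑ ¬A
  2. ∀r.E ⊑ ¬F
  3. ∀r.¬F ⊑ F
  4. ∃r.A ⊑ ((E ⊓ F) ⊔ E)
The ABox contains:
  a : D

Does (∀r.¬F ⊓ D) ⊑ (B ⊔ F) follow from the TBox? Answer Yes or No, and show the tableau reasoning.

Yes

1. (∀r.¬F ⊓ D) ⊑ (B ⊔ F)  ⇔  ((∀r.¬F ⊓ D) ⊓ (¬B ⊓ ¬F)) unsat w.r.t. T
   all branches close; clash {F, ¬F} at x₀
2. Hence (∀r.¬F ⊓ D) ⊑ (B ⊔ F): entailed.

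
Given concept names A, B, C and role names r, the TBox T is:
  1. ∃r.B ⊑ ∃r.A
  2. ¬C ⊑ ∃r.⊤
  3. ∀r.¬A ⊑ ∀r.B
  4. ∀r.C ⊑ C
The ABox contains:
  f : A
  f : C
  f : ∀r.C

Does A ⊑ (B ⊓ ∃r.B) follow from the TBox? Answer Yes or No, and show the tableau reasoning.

1. A ⊑ (B ⊓ ∃r.B)  ⇔  (A ⊓ (¬B ⊔ ∀r.¬B)) unsat w.r.t. T
   open: L(x₀) ⊇ {A, C, ¬B, ∃r.A} (+ ∃-successors)
2. Hence A ⊑ (B ⊓ ∃r.B): not entailed.

No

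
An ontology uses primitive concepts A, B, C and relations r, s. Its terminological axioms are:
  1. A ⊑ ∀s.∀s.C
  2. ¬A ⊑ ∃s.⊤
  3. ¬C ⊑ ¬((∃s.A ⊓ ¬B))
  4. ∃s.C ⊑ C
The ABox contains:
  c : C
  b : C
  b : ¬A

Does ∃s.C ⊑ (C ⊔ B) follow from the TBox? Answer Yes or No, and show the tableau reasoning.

1. ∃s.C ⊑ (C ⊔ B)  ⇔  (∃s.C ⊓ (¬C ⊓ ¬B)) unsat w.r.t. T
   all branches close; clash {C, ¬C} at x₀
2. Hence ∃s.C ⊑ (C ⊔ B): entailed.

Yes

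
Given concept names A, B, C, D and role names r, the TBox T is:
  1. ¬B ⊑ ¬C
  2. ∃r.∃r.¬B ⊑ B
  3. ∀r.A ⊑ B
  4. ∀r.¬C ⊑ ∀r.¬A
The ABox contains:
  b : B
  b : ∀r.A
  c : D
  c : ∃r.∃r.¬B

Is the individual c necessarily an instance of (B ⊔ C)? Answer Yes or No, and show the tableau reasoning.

Yes

1. c : (B ⊔ C)?  L(c) = {D, ∃r.∃r.¬B} ∪ {(¬B ⊓ ¬C)}
   clash {B, ¬B} at c — c ∈ (B ⊔ C)
2. Hence c : (B ⊔ C): entailed.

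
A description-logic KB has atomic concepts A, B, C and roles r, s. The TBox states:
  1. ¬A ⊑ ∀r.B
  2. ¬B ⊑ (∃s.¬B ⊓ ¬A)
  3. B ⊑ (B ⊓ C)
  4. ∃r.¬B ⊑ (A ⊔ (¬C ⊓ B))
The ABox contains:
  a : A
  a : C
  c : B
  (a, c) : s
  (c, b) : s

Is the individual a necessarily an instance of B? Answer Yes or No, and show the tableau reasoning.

1. a : B?  L(a) = {A, C} ∪ {¬B}
   clash {A, ¬A} at a — a ∈ B
2. Hence a : B: entailed.

Yes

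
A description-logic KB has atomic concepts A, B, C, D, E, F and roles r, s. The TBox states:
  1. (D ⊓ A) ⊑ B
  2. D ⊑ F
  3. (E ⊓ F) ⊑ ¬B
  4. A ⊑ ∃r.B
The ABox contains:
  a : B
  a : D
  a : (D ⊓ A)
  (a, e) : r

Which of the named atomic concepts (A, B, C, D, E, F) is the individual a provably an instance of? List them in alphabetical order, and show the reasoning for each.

1. a : A?  L(a) = {B, D, (D ⊓ A)} ∪ {¬A}
   clash {A, ¬A} at a — a ∈ A
2. a : B?  L(a) = {B, D, (D ⊓ A)} ∪ {¬B}
   clash {B, ¬B} at a — a ∈ B
3. a : C?  L(a) = {B, D, (D ⊓ A)} ∪ {¬C}
   apply at a: D⊑F; A⊑∃r.B
   open: L(a) ⊇ {A, B, D, F, ¬C, …} (+ ∃-successors) — a ∉ C possible
4. a : D?  L(a) = {B, D, (D ⊓ A)} ∪ {¬D}
   clash {D, ¬D} at a — a ∈ D
5. a : E?  L(a) = {B, D, (D ⊓ A)} ∪ {¬E}
   apply at a: D⊑F; A⊑∃r.B
   open: L(a) ⊇ {A, B, D, F, ¬E, …} (+ ∃-successors) — a ∉ E possible
6. a : F?  L(a) = {B, D, (D ⊓ A)} ∪ {¬F}
   clash {F, ¬F} at a — a ∈ F
7. Entailed for a: {A, B, D, F}

{A, B, D, F}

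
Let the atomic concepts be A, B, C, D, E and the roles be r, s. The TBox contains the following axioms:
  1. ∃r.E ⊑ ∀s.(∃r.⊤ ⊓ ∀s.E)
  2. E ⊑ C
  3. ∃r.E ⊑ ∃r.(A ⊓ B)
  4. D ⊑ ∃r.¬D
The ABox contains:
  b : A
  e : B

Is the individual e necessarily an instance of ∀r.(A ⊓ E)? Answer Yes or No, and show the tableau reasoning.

1. e : ∀r.(A ⊓ E)?  L(e) = {B} ∪ {∃r.(¬A ⊔ ¬E)}
   open: L(e) ⊇ {B, ¬D, ¬E, ∀r.¬E, ∃r.(¬A ⊔ ¬E)} (+ ∃-successors) — e ∉ ∀r.(A ⊓ E) possible
2. Hence e : ∀r.(A ⊓ E): not entailed.

No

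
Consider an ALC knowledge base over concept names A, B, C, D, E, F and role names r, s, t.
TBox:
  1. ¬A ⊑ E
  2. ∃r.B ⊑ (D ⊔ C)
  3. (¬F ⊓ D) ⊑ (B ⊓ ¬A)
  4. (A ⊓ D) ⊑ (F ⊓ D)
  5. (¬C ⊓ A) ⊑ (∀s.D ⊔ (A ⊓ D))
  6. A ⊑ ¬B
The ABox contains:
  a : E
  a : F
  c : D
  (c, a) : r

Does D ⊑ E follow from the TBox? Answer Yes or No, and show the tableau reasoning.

1. D ⊑ E  ⇔  (D ⊓ ¬E) unsat w.r.t. T
   open: L(x₀) ⊇ {A, C, D, F, ¬B, …}
2. Hence D ⊑ E: not entailed.

No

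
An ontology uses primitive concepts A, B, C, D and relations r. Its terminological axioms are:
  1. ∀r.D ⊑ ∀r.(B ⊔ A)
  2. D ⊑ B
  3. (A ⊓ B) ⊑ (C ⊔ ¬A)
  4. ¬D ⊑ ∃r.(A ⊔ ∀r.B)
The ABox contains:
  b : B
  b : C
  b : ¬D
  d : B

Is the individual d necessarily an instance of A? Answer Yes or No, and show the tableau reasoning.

1. d : A?  L(d) = {B} ∪ {¬A}
   open: L(d) ⊇ {B, D, ¬A, ∃r.¬D} (+ ∃-successors) — d ∉ A possible
2. Hence d : A: not entailed.

No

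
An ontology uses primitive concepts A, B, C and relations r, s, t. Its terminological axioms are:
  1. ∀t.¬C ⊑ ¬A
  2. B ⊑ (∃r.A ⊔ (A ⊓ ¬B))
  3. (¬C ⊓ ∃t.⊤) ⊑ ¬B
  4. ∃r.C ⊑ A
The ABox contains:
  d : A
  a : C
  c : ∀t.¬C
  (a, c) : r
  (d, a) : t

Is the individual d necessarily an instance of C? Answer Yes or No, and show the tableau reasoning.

1. d : C?  L(d) = {A} ∪ {¬C}
   open: L(d) ⊇ {A, ¬B, ¬C, ∃t.C} (+ ∃-successors) — d ∉ C possible
2. Hence d : C: not entailed.

No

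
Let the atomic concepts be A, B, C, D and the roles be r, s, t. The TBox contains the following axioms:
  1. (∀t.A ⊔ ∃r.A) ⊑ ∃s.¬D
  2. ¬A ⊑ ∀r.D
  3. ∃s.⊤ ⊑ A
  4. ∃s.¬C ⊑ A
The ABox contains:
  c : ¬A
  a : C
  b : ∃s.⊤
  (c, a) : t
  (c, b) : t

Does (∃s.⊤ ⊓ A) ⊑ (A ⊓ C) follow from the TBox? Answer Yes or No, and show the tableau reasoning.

1. (∃s.⊤ ⊓ A) ⊑ (A ⊓ C)  ⇔  ((∃s.⊤ ⊓ A) ⊓ (¬A ⊔ ¬C)) unsat w.r.t. T
   open: L(x₀) ⊇ {A, ¬C, ∀r.¬A, ∃s.⊤, ∃t.¬A} (+ ∃-successors)
2. Hence (∃s.⊤ ⊓ A) ⊑ (A ⊓ C): not entailed.

No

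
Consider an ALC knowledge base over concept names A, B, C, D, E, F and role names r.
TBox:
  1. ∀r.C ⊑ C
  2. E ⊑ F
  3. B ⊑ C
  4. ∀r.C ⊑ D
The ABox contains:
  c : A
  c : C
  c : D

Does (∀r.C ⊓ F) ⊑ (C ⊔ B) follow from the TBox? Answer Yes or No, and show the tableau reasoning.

Yes

1. (∀r.C ⊓ F) ⊑ (C ⊔ B)  ⇔  ((∀r.C ⊓ F) ⊓ (¬C ⊓ ¬B)) unsat w.r.t. T
   all branches close; clash {C, ¬C} at x₀
2. Hence (∀r.C ⊓ F) ⊑ (C ⊔ B): entailed.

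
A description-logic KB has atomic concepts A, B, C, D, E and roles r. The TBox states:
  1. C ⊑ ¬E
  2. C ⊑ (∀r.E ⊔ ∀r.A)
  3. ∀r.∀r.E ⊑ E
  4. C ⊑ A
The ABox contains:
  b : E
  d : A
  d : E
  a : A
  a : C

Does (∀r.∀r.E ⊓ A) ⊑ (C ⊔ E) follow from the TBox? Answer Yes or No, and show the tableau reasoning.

1. (∀r.∀r.E ⊓ A) ⊑ (C ⊔ E)  ⇔  ((∀r.∀r.E ⊓ A) ⊓ (¬C ⊓ ¬E)) unsat w.r.t. T
   all branches close; clash {E, ¬E} at x₀
2. Hence (∀r.∀r.E ⊓ A) ⊑ (C ⊔ E): entailed.

Yes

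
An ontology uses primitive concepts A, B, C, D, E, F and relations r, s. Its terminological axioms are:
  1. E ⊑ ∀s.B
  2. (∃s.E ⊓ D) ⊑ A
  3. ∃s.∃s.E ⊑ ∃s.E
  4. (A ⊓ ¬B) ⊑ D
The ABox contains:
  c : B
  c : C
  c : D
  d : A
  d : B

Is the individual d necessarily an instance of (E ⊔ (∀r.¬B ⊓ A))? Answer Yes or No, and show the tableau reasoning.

1. d : (E ⊔ (∀r.¬B ⊓ A))?  L(d) = {A, B} ∪ {(¬E ⊓ (∃r.B ⊔ ¬A))}
   open: L(d) ⊇ {A, B, ¬E, ∀s.∀s.¬E, ∃r.B} (+ ∃-successors) — d ∉ (E ⊔ (∀r.¬B ⊓ A)) possible
2. Hence d : (E ⊔ (∀r.¬B ⊓ A)): not entailed.

No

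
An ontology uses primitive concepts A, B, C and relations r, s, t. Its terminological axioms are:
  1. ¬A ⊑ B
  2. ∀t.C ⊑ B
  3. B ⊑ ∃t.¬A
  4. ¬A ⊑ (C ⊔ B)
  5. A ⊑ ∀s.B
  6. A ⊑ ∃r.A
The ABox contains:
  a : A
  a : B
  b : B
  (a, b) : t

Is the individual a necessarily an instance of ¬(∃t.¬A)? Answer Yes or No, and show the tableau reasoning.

No

1. a : ¬(∃t.¬A)?  L(a) = {A, B} ∪ {∃t.¬A}
   apply at a: A⊑∀s.B; A⊑∃r.A
   open: L(a) ⊇ {A, B, ∀s.B, ∃r.A, ∃t.¬A} (+ ∃-successors) — a ∉ ¬(∃t.¬A) possible
2. Hence a : ¬(∃t.¬A): not entailed.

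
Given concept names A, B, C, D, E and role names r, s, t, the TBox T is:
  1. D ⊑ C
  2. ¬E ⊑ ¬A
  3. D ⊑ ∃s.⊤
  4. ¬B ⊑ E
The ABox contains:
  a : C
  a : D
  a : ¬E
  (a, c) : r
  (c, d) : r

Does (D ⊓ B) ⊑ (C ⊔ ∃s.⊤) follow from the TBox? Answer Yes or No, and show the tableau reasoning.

1. (D ⊓ B) ⊑ (C ⊔ ∃s.⊤)  ⇔  ((D ⊓ B) ⊓ (¬C ⊓ ∀s.⊥)) unsat w.r.t. T
   all branches close; clash {C, ¬C} at x₀
2. Hence (D ⊓ B) ⊑ (C ⊔ ∃s.⊤): entailed.

Yes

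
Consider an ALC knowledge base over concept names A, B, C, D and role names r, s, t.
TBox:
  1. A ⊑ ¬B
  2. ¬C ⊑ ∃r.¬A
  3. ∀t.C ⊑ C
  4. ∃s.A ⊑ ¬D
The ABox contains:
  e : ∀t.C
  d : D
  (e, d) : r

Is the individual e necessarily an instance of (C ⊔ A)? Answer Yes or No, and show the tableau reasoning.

1. e : (C ⊔ A)?  L(e) = {∀t.C} ∪ {(¬C ⊓ ¬A)}
   clash {C, ¬C} at e — e ∈ (C ⊔ A)
2. Hence e : (C ⊔ A): entailed.

Yes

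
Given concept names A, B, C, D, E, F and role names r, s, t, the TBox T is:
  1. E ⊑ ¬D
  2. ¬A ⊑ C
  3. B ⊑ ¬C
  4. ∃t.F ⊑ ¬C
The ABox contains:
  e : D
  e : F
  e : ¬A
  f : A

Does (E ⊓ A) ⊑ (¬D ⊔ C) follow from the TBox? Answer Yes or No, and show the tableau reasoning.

Yes

1. (E ⊓ A) ⊑ (¬D ⊔ C)  ⇔  ((E ⊓ A) ⊓ (D ⊓ ¬C)) unsat w.r.t. T
   all branches close; clash {D, ¬D} at x₀
2. Hence (E ⊓ A) ⊑ (¬D ⊔ C): entailed.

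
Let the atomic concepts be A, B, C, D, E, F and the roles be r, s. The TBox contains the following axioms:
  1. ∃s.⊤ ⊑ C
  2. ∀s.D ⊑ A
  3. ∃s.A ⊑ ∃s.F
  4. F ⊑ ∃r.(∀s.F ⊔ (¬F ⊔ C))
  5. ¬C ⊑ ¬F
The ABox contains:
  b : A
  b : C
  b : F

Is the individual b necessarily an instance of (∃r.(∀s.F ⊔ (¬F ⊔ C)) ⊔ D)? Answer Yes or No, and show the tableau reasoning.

Yes

1. b : (∃r.(∀s.F ⊔ (¬F ⊔ C)) ⊔ D)?  L(b) = {A, C, F} ∪ {(∀r.(∃s.¬F ⊓ (F ⊓ ¬C)) ⊓ ¬D)}
   clash {F, ¬F} at an ∃-successor — b ∈ (∃r.(∀s.F ⊔ (¬F ⊔ C)) ⊔ D)
2. Hence b : (∃r.(∀s.F ⊔ (¬F ⊔ C)) ⊔ D): entailed.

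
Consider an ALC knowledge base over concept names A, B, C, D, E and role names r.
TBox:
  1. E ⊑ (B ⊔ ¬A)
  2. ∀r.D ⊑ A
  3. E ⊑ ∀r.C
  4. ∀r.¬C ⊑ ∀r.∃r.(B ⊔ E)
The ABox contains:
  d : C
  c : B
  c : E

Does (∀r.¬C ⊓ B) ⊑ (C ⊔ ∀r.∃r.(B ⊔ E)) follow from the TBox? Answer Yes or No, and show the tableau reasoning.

1. (∀r.¬C ⊓ B) ⊑ (C ⊔ ∀r.∃r.(B ⊔ E))  ⇔  ((∀r.¬C ⊓ B) ⊓ (¬C ⊓ ∃r.∀r.(¬B ⊓ ¬E))) unsat w.r.t. T
   all branches close; clash {C, ¬C} at an ∃-successor
2. Hence (∀r.¬C ⊓ B) ⊑ (C ⊔ ∀r.∃r.(B ⊔ E)): entailed.

Yes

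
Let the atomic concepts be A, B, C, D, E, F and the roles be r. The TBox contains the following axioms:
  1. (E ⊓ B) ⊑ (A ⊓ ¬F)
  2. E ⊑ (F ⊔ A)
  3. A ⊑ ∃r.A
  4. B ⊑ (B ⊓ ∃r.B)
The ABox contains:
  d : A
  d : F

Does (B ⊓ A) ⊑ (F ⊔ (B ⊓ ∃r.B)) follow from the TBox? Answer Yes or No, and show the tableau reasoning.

1. (B ⊓ A) ⊑ (F ⊔ (B ⊓ ∃r.B))  ⇔  ((B ⊓ A) ⊓ (¬F ⊓ (¬B ⊔ ∀r.¬B))) unsat w.r.t. T
   all branches close; clash {B, ¬B} at an ∃-successor
2. Hence (B ⊓ A) ⊑ (F ⊔ (B ⊓ ∃r.B)): entailed.

Yes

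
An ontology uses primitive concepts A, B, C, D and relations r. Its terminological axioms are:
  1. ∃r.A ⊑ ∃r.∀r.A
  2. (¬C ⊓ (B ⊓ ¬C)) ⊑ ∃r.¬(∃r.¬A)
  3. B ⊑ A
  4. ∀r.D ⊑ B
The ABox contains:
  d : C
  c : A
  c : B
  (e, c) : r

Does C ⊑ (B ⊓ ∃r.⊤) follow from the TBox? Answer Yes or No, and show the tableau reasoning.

No

1. C ⊑ (B ⊓ ∃r.⊤)  ⇔  (C ⊓ (¬B ⊔ ∀r.⊥)) unsat w.r.t. T
   open: L(x₀) ⊇ {C, ¬B, ∀r.¬A, ∃r.¬D} (+ ∃-successors)
2. Hence C ⊑ (B ⊓ ∃r.⊤): not entailed.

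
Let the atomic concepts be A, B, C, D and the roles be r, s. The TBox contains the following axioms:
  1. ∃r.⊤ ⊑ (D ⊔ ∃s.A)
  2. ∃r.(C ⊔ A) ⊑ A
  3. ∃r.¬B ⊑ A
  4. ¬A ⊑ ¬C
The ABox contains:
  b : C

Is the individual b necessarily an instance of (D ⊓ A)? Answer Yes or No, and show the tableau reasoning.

1. b : (D ⊓ A)?  L(b) = {C} ∪ {(¬D ⊔ ¬A)}
   open: L(b) ⊇ {A, C, ¬D, ∀r.⊥} — b ∉ (D ⊓ A) possible
2. Hence b : (D ⊓ A): not entailed.

No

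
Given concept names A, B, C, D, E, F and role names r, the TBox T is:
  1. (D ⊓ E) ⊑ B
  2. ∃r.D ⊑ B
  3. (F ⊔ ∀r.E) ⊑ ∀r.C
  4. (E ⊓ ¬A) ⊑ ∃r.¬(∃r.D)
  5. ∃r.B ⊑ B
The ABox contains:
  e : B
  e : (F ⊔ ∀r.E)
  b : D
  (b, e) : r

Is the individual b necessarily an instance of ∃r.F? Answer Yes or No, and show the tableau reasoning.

No

1. b : ∃r.F?  L(b) = {D} ∪ {∀r.¬F}
   open: L(b) ⊇ {B, D, ¬E, ¬F, ∀r.¬F, …} (+ ∃-successors) — b ∉ ∃r.F possible
2. Hence b : ∃r.F: not entailed.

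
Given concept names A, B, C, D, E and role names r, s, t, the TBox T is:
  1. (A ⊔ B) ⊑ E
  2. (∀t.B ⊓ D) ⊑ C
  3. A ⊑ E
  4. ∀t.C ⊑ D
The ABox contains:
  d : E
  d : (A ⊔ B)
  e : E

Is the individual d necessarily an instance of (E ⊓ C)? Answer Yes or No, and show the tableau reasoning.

No

1. d : (E ⊓ C)?  L(d) = {E, (A ⊔ B)} ∪ {(¬E ⊔ ¬C)}
   open: L(d) ⊇ {A, E, ¬C, ∃t.¬B, ∃t.¬C} (+ ∃-successors) — d ∉ (E ⊓ C) possible
2. Hence d : (E ⊓ C): not entailed.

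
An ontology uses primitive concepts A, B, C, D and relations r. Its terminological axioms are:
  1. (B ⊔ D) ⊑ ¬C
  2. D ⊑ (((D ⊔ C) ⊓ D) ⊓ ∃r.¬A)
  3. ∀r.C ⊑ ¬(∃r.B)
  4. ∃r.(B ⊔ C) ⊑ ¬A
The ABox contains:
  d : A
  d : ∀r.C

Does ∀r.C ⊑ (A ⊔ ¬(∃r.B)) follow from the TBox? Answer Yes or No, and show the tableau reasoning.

Yes

1. ∀r.C ⊑ (A ⊔ ¬(∃r.B))  ⇔  (∀r.C ⊓ (¬A ⊓ ∃r.B)) unsat w.r.t. T
   all branches close; clash {B, ¬B} at an ∃-successor
2. Hence ∀r.C ⊑ (A ⊔ ¬(∃r.B)): entailed.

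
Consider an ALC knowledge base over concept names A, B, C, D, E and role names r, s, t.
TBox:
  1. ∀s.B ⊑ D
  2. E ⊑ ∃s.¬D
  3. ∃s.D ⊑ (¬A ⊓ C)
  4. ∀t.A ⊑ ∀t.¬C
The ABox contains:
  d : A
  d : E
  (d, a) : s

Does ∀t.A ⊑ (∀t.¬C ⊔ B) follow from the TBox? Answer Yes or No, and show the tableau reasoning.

1. ∀t.A ⊑ (∀t.¬C ⊔ B)  ⇔  (∀t.A ⊓ (∃t.C ⊓ ¬B)) unsat w.r.t. T
   all branches close; clash {C, ¬C} at an ∃-successor
2. Hence ∀t.A ⊑ (∀t.¬C ⊔ B): entailed.

Yes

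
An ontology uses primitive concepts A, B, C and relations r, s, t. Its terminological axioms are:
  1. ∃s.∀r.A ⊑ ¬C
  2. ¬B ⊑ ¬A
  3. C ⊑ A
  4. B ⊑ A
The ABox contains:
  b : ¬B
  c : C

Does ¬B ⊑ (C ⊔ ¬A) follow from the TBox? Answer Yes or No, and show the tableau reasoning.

1. ¬B ⊑ (C ⊔ ¬A)  ⇔  (¬B ⊓ (¬C ⊓ A)) unsat w.r.t. T
   all branches close; clash {A, ¬A} at x₀
2. Hence ¬B ⊑ (C ⊔ ¬A): entailed.

Yes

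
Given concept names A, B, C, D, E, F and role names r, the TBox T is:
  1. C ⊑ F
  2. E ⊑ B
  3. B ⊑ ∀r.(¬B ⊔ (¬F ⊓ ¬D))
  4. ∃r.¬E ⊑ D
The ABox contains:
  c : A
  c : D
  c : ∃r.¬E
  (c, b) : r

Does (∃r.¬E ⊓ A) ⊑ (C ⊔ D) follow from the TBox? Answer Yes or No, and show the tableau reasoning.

Yes

1. (∃r.¬E ⊓ A) ⊑ (C ⊔ D)  ⇔  ((∃r.¬E ⊓ A) ⊓ (¬C ⊓ ¬D)) unsat w.r.t. T
   all branches close; clash {D, ¬D} at x₀
2. Hence (∃r.¬E ⊓ A) ⊑ (C ⊔ D): entailed.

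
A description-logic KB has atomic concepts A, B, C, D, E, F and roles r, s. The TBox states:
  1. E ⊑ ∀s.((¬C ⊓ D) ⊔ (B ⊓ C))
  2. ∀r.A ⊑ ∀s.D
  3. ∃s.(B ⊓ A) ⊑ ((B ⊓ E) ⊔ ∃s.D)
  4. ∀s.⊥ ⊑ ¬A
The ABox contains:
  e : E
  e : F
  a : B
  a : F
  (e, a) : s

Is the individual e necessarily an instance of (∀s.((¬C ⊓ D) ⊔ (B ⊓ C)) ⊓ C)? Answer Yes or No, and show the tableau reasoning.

No

1. e : (∀s.((¬C ⊓ D) ⊔ (B ⊓ C)) ⊓ C)?  L(e) = {E, F} ∪ {(∃s.((C ⊔ ¬D) ⊓ (¬B ⊔ ¬C)) ⊔ ¬C)}
   apply at e: E⊑∀s.((¬C ⊓ D) ⊔ (B ⊓ C))
   open: L(e) ⊇ {E, F, ¬C, ∀s.((¬C ⊓ D) ⊔ (B ⊓ C)), ∀s.(¬B ⊔ ¬A), …} (+ ∃-successors) — e ∉ (∀s.((¬C ⊓ D) ⊔ (B ⊓ C)) ⊓ C) possible
2. Hence e : (∀s.((¬C ⊓ D) ⊔ (B ⊓ C)) ⊓ C): not entailed.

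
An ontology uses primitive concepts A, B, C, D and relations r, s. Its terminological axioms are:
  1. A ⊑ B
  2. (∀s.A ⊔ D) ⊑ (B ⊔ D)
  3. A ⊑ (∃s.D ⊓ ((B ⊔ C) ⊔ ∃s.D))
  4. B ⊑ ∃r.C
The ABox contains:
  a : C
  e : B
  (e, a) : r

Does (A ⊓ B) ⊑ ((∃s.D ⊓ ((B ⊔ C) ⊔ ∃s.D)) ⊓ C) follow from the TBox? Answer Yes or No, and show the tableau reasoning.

No

1. (A ⊓ B) ⊑ ((∃s.D ⊓ ((B ⊔ C) ⊔ ∃s.D)) ⊓ C)  ⇔  ((A ⊓ B) ⊓ ((∀s.¬D ⊔ ((¬B ⊓ ¬C) ⊓ ∀s.¬D)) ⊔ ¬C)) unsat w.r.t. T
   apply at x₀: A⊑(∃s.D ⊓ ((B ⊔ C) ⊔ ∃s.D)); B⊑∃r.C
   open: L(x₀) ⊇ {A, B, ¬C, ¬D, ∃r.C, …} (+ ∃-successors)
2. Hence (A ⊓ B) ⊑ ((∃s.D ⊓ ((B ⊔ C) ⊔ ∃s.D)) ⊓ C): not entailed.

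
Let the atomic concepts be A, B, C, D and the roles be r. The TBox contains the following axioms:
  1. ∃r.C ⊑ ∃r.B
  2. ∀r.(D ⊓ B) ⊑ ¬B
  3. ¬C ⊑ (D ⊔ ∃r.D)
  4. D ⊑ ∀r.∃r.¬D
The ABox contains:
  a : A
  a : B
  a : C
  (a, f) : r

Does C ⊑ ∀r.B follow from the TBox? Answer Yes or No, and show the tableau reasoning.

1. C ⊑ ∀r.B  ⇔  (C ⊓ ∃r.¬B) unsat w.r.t. T
   open: L(x₀) ⊇ {C, ¬D, ∀r.¬C, ∃r.(¬D ⊔ ¬B), ∃r.¬B} (+ ∃-successors)
2. Hence C ⊑ ∀r.B: not entailed.

No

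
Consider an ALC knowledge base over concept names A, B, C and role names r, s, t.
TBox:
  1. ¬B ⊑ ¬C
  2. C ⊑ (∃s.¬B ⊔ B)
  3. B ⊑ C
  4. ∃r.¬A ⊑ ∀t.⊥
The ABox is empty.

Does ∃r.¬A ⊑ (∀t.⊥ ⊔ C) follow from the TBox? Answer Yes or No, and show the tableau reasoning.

1. ∃r.¬A ⊑ (∀t.⊥ ⊔ C)  ⇔  (∃r.¬A ⊓ (∃t.⊤ ⊓ ¬C)) unsat w.r.t. T
   all branches close; clash {C, ¬C} at x₀
2. Hence ∃r.¬A ⊑ (∀t.⊥ ⊔ C): entailed.

Yes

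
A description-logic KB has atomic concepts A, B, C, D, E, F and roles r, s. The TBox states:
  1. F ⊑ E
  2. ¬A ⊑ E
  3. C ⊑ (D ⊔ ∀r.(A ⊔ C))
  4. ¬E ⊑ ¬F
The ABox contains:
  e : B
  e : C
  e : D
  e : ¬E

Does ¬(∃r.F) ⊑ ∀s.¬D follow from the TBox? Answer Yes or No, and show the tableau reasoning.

No

1. ¬(∃r.F) ⊑ ∀s.¬D  ⇔  (∀r.¬F ⊓ ∃s.D) unsat w.r.t. T
   open: L(x₀) ⊇ {A, E, ¬C, ∀r.¬F, ∃s.D} (+ ∃-successors)
2. Hence ¬(∃r.F) ⊑ ∀s.¬D: not entailed.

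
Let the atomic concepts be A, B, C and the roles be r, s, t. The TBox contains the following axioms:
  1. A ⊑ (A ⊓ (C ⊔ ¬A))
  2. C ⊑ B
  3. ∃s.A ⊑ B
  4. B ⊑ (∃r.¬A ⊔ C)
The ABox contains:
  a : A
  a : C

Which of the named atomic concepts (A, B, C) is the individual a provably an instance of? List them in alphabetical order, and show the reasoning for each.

1. a : A?  L(a) = {A, C} ∪ {¬A}
   clash {A, ¬A} at a — a ∈ A
2. a : B?  L(a) = {A, C} ∪ {¬B}
   clash {B, ¬B} at a — a ∈ B
3. a : C?  L(a) = {A, C} ∪ {¬C}
   clash {C, ¬C} at a — a ∈ C
4. Entailed for a: {A, B, C}

{A, B, C}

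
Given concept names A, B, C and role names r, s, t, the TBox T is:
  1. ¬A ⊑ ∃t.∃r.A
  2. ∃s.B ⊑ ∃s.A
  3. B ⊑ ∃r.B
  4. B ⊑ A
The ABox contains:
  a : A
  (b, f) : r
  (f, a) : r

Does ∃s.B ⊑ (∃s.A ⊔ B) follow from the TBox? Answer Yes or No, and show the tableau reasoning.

1. ∃s.B ⊑ (∃s.A ⊔ B)  ⇔  (∃s.B ⊓ (∀s.¬A ⊓ ¬B)) unsat w.r.t. T
   all branches close; clash {A, ¬A} at an ∃-successor
2. Hence ∃s.B ⊑ (∃s.A ⊔ B): entailed.

Yes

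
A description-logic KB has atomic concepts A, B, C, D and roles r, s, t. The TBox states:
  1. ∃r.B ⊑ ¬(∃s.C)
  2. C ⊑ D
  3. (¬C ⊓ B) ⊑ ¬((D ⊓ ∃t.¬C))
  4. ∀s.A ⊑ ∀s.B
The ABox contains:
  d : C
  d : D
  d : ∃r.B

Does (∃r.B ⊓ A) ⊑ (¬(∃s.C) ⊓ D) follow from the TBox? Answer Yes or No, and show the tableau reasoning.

No

1. (∃r.B ⊓ A) ⊑ (¬(∃s.C) ⊓ D)  ⇔  ((∃r.B ⊓ A) ⊓ (∃s.C ⊔ ¬D)) unsat w.r.t. T
   apply at x₀: ∃r.B⊑¬(∃s.C)
   open: L(x₀) ⊇ {A, ¬B, ¬C, ¬D, ∀s.¬C, …} (+ ∃-successors)
2. Hence (∃r.B ⊓ A) ⊑ (¬(∃s.C) ⊓ D): not entailed.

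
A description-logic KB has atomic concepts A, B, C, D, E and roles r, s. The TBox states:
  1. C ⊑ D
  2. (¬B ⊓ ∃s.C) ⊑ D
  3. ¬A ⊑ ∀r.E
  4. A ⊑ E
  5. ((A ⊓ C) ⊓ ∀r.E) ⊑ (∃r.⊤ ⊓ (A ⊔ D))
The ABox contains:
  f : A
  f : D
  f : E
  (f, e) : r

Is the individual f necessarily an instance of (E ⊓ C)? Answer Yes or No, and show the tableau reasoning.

No

1. f : (E ⊓ C)?  L(f) = {A, D, E} ∪ {(¬E ⊔ ¬C)}
   open: L(f) ⊇ {A, D, E, ¬C} — f ∉ (E ⊓ C) possible
2. Hence f : (E ⊓ C): not entailed.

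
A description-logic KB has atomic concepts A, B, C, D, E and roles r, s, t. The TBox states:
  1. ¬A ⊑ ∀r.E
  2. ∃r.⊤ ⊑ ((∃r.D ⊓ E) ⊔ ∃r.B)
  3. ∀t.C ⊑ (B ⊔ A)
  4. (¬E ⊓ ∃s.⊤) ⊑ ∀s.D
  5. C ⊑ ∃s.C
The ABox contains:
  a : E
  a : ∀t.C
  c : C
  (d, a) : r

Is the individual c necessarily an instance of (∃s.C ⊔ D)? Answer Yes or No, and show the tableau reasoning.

Yes

1. c : (∃s.C ⊔ D)?  L(c) = {C} ∪ {(∀s.¬C ⊓ ¬D)}
   clash {C, ¬C} at an ∃-successor — c ∈ (∃s.C ⊔ D)
2. Hence c : (∃s.C ⊔ D): entailed.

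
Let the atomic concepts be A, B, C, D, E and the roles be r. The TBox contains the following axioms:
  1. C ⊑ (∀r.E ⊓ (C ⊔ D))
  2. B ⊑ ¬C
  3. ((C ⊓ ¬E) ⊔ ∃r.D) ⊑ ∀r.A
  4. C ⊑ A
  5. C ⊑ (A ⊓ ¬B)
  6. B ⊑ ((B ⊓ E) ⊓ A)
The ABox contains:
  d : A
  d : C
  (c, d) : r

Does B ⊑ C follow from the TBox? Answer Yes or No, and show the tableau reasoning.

1. B ⊑ C  ⇔  (B ⊓ ¬C) unsat w.r.t. T
   apply at x₀: B⊑((B ⊓ E) ⊓ A)
   open: L(x₀) ⊇ {A, B, E, ¬C, ∀r.¬D}
2. Hence B ⊑ C: not entailed.

No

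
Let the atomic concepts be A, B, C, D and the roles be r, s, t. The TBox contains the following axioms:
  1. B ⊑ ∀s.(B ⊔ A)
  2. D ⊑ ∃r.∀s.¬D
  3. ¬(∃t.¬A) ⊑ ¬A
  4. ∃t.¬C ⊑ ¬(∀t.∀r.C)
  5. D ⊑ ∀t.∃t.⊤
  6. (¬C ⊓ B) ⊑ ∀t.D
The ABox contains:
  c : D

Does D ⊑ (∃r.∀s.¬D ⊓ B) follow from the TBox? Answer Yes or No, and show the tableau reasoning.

No

1. D ⊑ (∃r.∀s.¬D ⊓ B)  ⇔  (D ⊓ (∀r.∃s.D ⊔ ¬B)) unsat w.r.t. T
   apply at x₀: D⊑∃r.∀s.¬D; D⊑∀t.∃t.⊤
   open: L(x₀) ⊇ {C, D, ¬B, ∀t.C, ∀t.∃t.⊤, …} (+ ∃-successors)
2. Hence D ⊑ (∃r.∀s.¬D ⊓ B): not entailed.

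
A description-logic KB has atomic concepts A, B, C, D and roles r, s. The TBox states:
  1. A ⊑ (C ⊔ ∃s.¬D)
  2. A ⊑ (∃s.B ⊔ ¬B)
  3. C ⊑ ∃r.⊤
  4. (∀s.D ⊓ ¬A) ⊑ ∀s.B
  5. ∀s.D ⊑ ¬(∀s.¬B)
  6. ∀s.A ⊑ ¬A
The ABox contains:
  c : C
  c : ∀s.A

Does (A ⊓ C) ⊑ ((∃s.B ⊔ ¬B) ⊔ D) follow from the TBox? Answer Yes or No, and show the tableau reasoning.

1. (A ⊓ C) ⊑ ((∃s.B ⊔ ¬B) ⊔ D)  ⇔  ((A ⊓ C) ⊓ ((∀s.¬B ⊓ B) ⊓ ¬D)) unsat w.r.t. T
   all branches close; clash {B, ¬B} at x₀
2. Hence (A ⊓ C) ⊑ ((∃s.B ⊔ ¬B) ⊔ D): entailed.

Yes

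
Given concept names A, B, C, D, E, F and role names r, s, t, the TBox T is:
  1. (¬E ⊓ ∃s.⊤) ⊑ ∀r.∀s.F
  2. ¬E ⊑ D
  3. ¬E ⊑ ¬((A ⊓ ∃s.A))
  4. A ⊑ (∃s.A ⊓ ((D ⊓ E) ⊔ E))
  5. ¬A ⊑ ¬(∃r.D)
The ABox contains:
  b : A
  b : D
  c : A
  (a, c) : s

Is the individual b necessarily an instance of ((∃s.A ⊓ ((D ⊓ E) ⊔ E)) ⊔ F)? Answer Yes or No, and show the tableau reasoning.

Yes

1. b : ((∃s.A ⊓ ((D ⊓ E) ⊔ E)) ⊔ F)?  L(b) = {A, D} ∪ {((∀s.¬A ⊔ ((¬D ⊔ ¬E) ⊓ ¬E)) ⊓ ¬F)}
   clash {A, ¬A} at an ∃-successor — b ∈ ((∃s.A ⊓ ((D ⊓ E) ⊔ E)) ⊔ F)
2. Hence b : ((∃s.A ⊓ ((D ⊓ E) ⊔ E)) ⊔ F): entailed.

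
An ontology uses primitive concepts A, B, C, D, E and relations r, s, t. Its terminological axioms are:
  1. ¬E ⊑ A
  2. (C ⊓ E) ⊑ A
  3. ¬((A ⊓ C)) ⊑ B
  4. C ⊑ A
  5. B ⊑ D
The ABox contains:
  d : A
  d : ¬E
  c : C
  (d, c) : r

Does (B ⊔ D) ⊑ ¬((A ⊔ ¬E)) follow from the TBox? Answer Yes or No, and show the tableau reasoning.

No

1. (B ⊔ D) ⊑ ¬((A ⊔ ¬E))  ⇔  ((B ⊔ D) ⊓ (A ⊔ ¬E)) unsat w.r.t. T
   open: L(x₀) ⊇ {A, B, D, E}
2. Hence (B ⊔ D) ⊑ ¬((A ⊔ ¬E)): not entailed.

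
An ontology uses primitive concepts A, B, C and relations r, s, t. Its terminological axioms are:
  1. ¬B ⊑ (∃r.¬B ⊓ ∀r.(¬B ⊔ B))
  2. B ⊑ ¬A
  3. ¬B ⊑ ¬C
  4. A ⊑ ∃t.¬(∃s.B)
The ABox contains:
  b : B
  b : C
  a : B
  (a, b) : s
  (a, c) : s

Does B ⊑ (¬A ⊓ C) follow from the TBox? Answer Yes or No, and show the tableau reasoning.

1. B ⊑ (¬A ⊓ C)  ⇔  (B ⊓ (A ⊔ ¬C)) unsat w.r.t. T
   apply at x₀: B⊑¬A
   open: L(x₀) ⊇ {B, ¬A, ¬C}
2. Hence B ⊑ (¬A ⊓ C): not entailed.

No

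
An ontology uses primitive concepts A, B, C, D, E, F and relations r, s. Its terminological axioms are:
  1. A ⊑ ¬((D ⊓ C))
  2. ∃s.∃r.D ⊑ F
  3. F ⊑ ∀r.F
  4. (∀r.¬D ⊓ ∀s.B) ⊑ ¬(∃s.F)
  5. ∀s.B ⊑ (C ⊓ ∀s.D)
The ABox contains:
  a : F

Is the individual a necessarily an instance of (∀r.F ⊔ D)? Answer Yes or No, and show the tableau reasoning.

Yes

1. a : (∀r.F ⊔ D)?  L(a) = {F} ∪ {(∃r.¬F ⊓ ¬D)}
   clash {F, ¬F} at an ∃-successor — a ∈ (∀r.F ⊔ D)
2. Hence a : (∀r.F ⊔ D): entailed.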